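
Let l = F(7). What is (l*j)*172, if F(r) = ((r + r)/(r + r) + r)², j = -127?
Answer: -1398016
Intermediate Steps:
F(r) = (1 + r)² (F(r) = ((2*r)/((2*r)) + r)² = ((2*r)*(1/(2*r)) + r)² = (1 + r)²)
l = 64 (l = (1 + 7)² = 8² = 64)
(l*j)*172 = (64*(-127))*172 = -8128*172 = -1398016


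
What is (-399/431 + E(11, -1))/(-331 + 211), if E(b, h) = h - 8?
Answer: 713/8620 ≈ 0.082715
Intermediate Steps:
E(b, h) = -8 + h
(-399/431 + E(11, -1))/(-331 + 211) = (-399/431 + (-8 - 1))/(-331 + 211) = (-399*1/431 - 9)/(-120) = (-399/431 - 9)*(-1/120) = -4278/431*(-1/120) = 713/8620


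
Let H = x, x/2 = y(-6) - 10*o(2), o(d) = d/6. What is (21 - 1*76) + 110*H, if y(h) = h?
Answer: -6325/3 ≈ -2108.3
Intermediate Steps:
o(d) = d/6 (o(d) = d*(1/6) = d/6)
x = -56/3 (x = 2*(-6 - 10*(1/6)*2) = 2*(-6 - 10/3) = 2*(-28/3) = -56/3 ≈ -18.667)
H = -56/3 ≈ -18.667
(21 - 1*76) + 110*H = (21 - 1*76) + 110*(-56/3) = (21 - 76) - 6160/3 = -55 - 6160/3 = -6325/3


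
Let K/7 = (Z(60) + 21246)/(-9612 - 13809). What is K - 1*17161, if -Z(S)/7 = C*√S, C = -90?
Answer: -134025501/7807 - 2940*√15/7807 ≈ -17169.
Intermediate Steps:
Z(S) = 630*√S (Z(S) = -(-630)*√S = 630*√S)
K = -49574/7807 - 2940*√15/7807 (K = 7*((630*√60 + 21246)/(-9612 - 13809)) = 7*((630*(2*√15) + 21246)/(-23421)) = 7*((1260*√15 + 21246)*(-1/23421)) = 7*((21246 + 1260*√15)*(-1/23421)) = 7*(-7082/7807 - 420*√15/7807) = -49574/7807 - 2940*√15/7807 ≈ -7.8084)
K - 1*17161 = (-49574/7807 - 2940*√15/7807) - 1*17161 = (-49574/7807 - 2940*√15/7807) - 17161 = -134025501/7807 - 2940*√15/7807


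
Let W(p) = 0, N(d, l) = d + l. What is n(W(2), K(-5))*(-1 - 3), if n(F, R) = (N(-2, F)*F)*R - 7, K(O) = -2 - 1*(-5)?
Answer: 28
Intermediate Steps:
K(O) = 3 (K(O) = -2 + 5 = 3)
n(F, R) = -7 + F*R*(-2 + F) (n(F, R) = ((-2 + F)*F)*R - 7 = (F*(-2 + F))*R - 7 = F*R*(-2 + F) - 7 = -7 + F*R*(-2 + F))
n(W(2), K(-5))*(-1 - 3) = (-7 + 0*3*(-2 + 0))*(-1 - 3) = (-7 + 0*3*(-2))*(-4) = (-7 + 0)*(-4) = -7*(-4) = 28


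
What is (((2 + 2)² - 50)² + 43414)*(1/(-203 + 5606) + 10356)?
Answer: 2493846113330/5403 ≈ 4.6157e+8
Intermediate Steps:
(((2 + 2)² - 50)² + 43414)*(1/(-203 + 5606) + 10356) = ((4² - 50)² + 43414)*(1/5403 + 10356) = ((16 - 50)² + 43414)*(1/5403 + 10356) = ((-34)² + 43414)*(55953469/5403) = (1156 + 43414)*(55953469/5403) = 44570*(55953469/5403) = 2493846113330/5403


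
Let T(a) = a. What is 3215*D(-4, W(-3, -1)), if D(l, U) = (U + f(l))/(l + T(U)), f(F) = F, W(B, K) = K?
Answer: 3215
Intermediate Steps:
D(l, U) = 1 (D(l, U) = (U + l)/(l + U) = (U + l)/(U + l) = 1)
3215*D(-4, W(-3, -1)) = 3215*1 = 3215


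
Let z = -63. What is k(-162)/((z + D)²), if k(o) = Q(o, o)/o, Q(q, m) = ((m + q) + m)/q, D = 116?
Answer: -1/151686 ≈ -6.5926e-6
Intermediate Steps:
Q(q, m) = (q + 2*m)/q
k(o) = 3/o (k(o) = ((o + 2*o)/o)/o = ((3*o)/o)/o = 3/o)
k(-162)/((z + D)²) = (3/(-162))/((-63 + 116)²) = (3*(-1/162))/(53²) = -1/54/2809 = -1/54*1/2809 = -1/151686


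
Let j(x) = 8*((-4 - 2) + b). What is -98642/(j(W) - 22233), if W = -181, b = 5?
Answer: 98642/22241 ≈ 4.4351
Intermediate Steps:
j(x) = -8 (j(x) = 8*((-4 - 2) + 5) = 8*(-6 + 5) = 8*(-1) = -8)
-98642/(j(W) - 22233) = -98642/(-8 - 22233) = -98642/(-22241) = -98642*(-1/22241) = 98642/22241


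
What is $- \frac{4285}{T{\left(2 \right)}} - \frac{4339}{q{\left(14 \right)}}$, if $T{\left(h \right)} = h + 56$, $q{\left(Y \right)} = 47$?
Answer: $- \frac{453057}{2726} \approx -166.2$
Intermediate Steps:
$T{\left(h \right)} = 56 + h$
$- \frac{4285}{T{\left(2 \right)}} - \frac{4339}{q{\left(14 \right)}} = - \frac{4285}{56 + 2} - \frac{4339}{47} = - \frac{4285}{58} - \frac{4339}{47} = - \frac{453057}{2726}$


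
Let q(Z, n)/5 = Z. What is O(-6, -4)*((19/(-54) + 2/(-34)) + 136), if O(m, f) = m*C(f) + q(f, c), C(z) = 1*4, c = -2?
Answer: -2738362/459 ≈ -5965.9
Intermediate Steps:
C(z) = 4
q(Z, n) = 5*Z
O(m, f) = 4*m + 5*f (O(m, f) = m*4 + 5*f = 4*m + 5*f)
O(-6, -4)*((19/(-54) + 2/(-34)) + 136) = (4*(-6) + 5*(-4))*((19/(-54) + 2/(-34)) + 136) = (-24 - 20)*((19*(-1/54) + 2*(-1/34)) + 136) = -44*((-19/54 - 1/17) + 136) = -44*(-377/918 + 136) = -44*124471/918 = -2738362/459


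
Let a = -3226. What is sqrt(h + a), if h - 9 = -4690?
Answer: I*sqrt(7907) ≈ 88.921*I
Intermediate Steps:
h = -4681 (h = 9 - 4690 = -4681)
sqrt(h + a) = sqrt(-4681 - 3226) = sqrt(-7907) = I*sqrt(7907)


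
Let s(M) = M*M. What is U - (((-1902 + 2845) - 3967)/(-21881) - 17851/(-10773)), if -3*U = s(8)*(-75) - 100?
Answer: 384592712617/235724013 ≈ 1631.5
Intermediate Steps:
s(M) = M²
U = 4900/3 (U = -(8²*(-75) - 100)/3 = -(64*(-75) - 100)/3 = -(-4800 - 100)/3 = -⅓*(-4900) = 4900/3 ≈ 1633.3)
U - (((-1902 + 2845) - 3967)/(-21881) - 17851/(-10773)) = 4900/3 - (((-1902 + 2845) - 3967)/(-21881) - 17851/(-10773)) = 4900/3 - ((943 - 3967)*(-1/21881) - 17851*(-1/10773)) = 4900/3 - (-3024*(-1/21881) + 17851/10773) = 4900/3 - (3024/21881 + 17851/10773) = 4900/3 - 1*423175283/235724013 = 4900/3 - 423175283/235724013 = 384592712617/235724013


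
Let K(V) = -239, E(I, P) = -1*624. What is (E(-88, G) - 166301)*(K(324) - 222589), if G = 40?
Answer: 37195563900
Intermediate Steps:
E(I, P) = -624
(E(-88, G) - 166301)*(K(324) - 222589) = (-624 - 166301)*(-239 - 222589) = -166925*(-222828) = 37195563900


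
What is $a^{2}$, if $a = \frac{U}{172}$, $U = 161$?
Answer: $\frac{25921}{29584} \approx 0.87618$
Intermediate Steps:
$a = \frac{161}{172} \approx 0.93605$
$a^{2} = \left(\frac{161}{172}\right)^{2} = \frac{25921}{29584}$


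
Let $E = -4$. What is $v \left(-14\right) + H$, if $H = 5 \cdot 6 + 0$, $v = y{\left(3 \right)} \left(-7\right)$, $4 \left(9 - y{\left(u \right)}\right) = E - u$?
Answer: $\frac{2167}{2} \approx 1083.5$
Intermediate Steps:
$y{\left(u \right)} = 10 + \frac{u}{4}$ ($y{\left(u \right)} = 9 - \frac{-4 - u}{4} = 9 + \left(1 + \frac{u}{4}\right) = 10 + \frac{u}{4}$)
$v = - \frac{301}{4}$ ($v = \left(10 + \frac{1}{4} \cdot 3\right) \left(-7\right) = \left(10 + \frac{3}{4}\right) \left(-7\right) = \frac{43}{4} \left(-7\right) = - \frac{301}{4} \approx -75.25$)
$H = 30$ ($H = 30 + 0 = 30$)
$v \left(-14\right) + H = \left(- \frac{301}{4}\right) \left(-14\right) + 30 = \frac{2107}{2} + 30 = \frac{2167}{2}$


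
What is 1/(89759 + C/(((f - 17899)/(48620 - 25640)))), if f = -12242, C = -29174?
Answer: 10047/1125281513 ≈ 8.9284e-6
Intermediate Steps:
1/(89759 + C/(((f - 17899)/(48620 - 25640)))) = 1/(89759 - 29174*(48620 - 25640)/(-12242 - 17899)) = 1/(89759 - 29174/((-30141/22980))) = 1/(89759 - 29174/((-30141*1/22980))) = 1/(89759 - 29174/(-10047/7660)) = 1/(89759 - 29174*(-7660/10047)) = 1/(89759 + 223472840/10047) = 1/(1125281513/10047) = 10047/1125281513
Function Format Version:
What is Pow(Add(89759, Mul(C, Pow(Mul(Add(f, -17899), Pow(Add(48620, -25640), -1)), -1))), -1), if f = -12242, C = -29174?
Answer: Rational(10047, 1125281513) ≈ 8.9284e-6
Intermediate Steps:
Pow(Add(89759, Mul(C, Pow(Mul(Add(f, -17899), Pow(Add(48620, -25640), -1)), -1))), -1) = Pow(Add(89759, Mul(-29174, Pow(Mul(Add(-12242, -17899), Pow(Add(48620, -25640), -1)), -1))), -1) = Pow(Add(89759, Mul(-29174, Pow(Mul(-30141, Pow(22980, -1)), -1))), -1) = Pow(Add(89759, Mul(-29174, Pow(Mul(-30141, Rational(1, 22980)), -1))), -1) = Pow(Add(89759, Mul(-29174, Pow(Rational(-10047, 7660), -1))), -1) = Pow(Add(89759, Mul(-29174, Rational(-7660, 10047))), -1) = Pow(Add(89759, Rational(223472840, 10047)), -1) = Pow(Rational(1125281513, 10047), -1) = Rational(10047, 1125281513)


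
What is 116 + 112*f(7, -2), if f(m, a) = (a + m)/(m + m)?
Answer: 156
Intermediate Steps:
f(m, a) = (a + m)/(2*m) (f(m, a) = (a + m)/((2*m)) = (a + m)*(1/(2*m)) = (a + m)/(2*m))
116 + 112*f(7, -2) = 116 + 112*((½)*(-2 + 7)/7) = 116 + 112*((½)*(⅐)*5) = 116 + 112*(5/14) = 116 + 40 = 156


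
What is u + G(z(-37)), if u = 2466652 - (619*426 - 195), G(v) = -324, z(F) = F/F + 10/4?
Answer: 2202829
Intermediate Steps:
z(F) = 7/2 (z(F) = 1 + 10*(¼) = 1 + 5/2 = 7/2)
u = 2203153 (u = 2466652 - (263694 - 195) = 2466652 - 1*263499 = 2466652 - 263499 = 2203153)
u + G(z(-37)) = 2203153 - 324 = 2202829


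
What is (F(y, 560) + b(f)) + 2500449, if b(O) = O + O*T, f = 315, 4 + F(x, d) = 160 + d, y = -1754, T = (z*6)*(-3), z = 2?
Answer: 2490140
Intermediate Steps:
T = -36 (T = (2*6)*(-3) = 12*(-3) = -36)
F(x, d) = 156 + d (F(x, d) = -4 + (160 + d) = 156 + d)
b(O) = -35*O (b(O) = O + O*(-36) = O - 36*O = -35*O)
(F(y, 560) + b(f)) + 2500449 = ((156 + 560) - 35*315) + 2500449 = (716 - 11025) + 2500449 = -10309 + 2500449 = 2490140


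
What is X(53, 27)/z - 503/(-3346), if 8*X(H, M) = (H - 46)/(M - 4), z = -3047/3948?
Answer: 11845993/117245513 ≈ 0.10104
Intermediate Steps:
z = -3047/3948 (z = -3047*1/3948 = -3047/3948 ≈ -0.77178)
X(H, M) = (-46 + H)/(8*(-4 + M)) (X(H, M) = ((H - 46)/(M - 4))/8 = ((-46 + H)/(-4 + M))/8 = (-46 + H)/(8*(-4 + M)))
X(53, 27)/z - 503/(-3346) = ((-46 + 53)/(8*(-4 + 27)))/(-3047/3948) - 503/(-3346) = ((⅛)*7/23)*(-3948/3047) - 503*(-1/3346) = ((⅛)*(1/23)*7)*(-3948/3047) + 503/3346 = (7/184)*(-3948/3047) + 503/3346 = -6909/140162 + 503/3346 = 11845993/117245513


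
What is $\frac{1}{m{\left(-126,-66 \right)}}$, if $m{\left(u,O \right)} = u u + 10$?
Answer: $\frac{1}{15886} \approx 6.2949 \cdot 10^{-5}$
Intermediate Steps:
$m{\left(u,O \right)} = 10 + u^{2}$ ($m{\left(u,O \right)} = u^{2} + 10 = 10 + u^{2}$)
$\frac{1}{m{\left(-126,-66 \right)}} = \frac{1}{10 + \left(-126\right)^{2}} = \frac{1}{10 + 15876} = \frac{1}{15886}$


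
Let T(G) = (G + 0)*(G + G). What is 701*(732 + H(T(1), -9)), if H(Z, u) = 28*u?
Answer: 336480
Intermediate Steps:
T(G) = 2*G² (T(G) = G*(2*G) = 2*G²)
701*(732 + H(T(1), -9)) = 701*(732 + 28*(-9)) = 701*(732 - 252) = 701*480 = 336480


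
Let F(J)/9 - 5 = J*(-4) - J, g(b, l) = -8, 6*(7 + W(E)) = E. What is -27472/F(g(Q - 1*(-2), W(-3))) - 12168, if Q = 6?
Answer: -4955512/405 ≈ -12236.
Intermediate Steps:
W(E) = -7 + E/6
F(J) = 45 - 45*J (F(J) = 45 + 9*(J*(-4) - J) = 45 + 9*(-4*J - J) = 45 + 9*(-5*J) = 45 - 45*J)
-27472/F(g(Q - 1*(-2), W(-3))) - 12168 = -27472/(45 - 45*(-8)) - 12168 = -27472/(45 + 360) - 12168 = -27472/405 - 12168 = -4955512/405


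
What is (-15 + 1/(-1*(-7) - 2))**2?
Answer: 5476/25 ≈ 219.04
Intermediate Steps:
(-15 + 1/(-1*(-7) - 2))**2 = (-15 + 1/(7 - 2))**2 = (-15 + 1/5)**2 = (-74/5)**2 = 5476/25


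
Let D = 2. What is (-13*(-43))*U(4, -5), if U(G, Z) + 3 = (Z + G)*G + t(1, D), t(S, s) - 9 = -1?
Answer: 559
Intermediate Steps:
t(S, s) = 8 (t(S, s) = 9 - 1 = 8)
U(G, Z) = 5 + G*(G + Z) (U(G, Z) = -3 + ((Z + G)*G + 8) = -3 + ((G + Z)*G + 8) = -3 + (G*(G + Z) + 8) = -3 + (8 + G*(G + Z)) = 5 + G*(G + Z))
(-13*(-43))*U(4, -5) = (-13*(-43))*(5 + 4**2 + 4*(-5)) = 559*(5 + 16 - 20) = 559*1 = 559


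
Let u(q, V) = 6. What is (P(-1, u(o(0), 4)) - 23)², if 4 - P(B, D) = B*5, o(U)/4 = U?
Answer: 196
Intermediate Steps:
o(U) = 4*U
P(B, D) = 4 - 5*B (P(B, D) = 4 - B*5 = 4 - 5*B)
(P(-1, u(o(0), 4)) - 23)² = ((4 - 5*(-1)) - 23)² = ((4 + 5) - 23)² = (9 - 23)² = (-14)² = 196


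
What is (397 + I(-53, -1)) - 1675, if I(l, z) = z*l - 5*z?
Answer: -1220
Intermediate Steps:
I(l, z) = -5*z + l*z (I(l, z) = l*z - 5*z = -5*z + l*z)
(397 + I(-53, -1)) - 1675 = (397 - (-5 - 53)) - 1675 = (397 - 1*(-58)) - 1675 = (397 + 58) - 1675 = 455 - 1675 = -1220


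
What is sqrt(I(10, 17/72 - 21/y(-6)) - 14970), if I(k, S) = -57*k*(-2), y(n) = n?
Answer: I*sqrt(13830) ≈ 117.6*I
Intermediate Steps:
I(k, S) = 114*k (I(k, S) = -(-114)*k = 114*k)
sqrt(I(10, 17/72 - 21/y(-6)) - 14970) = sqrt(114*10 - 14970) = sqrt(1140 - 14970) = sqrt(-13830) = I*sqrt(13830)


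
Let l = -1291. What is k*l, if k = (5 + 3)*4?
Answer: -41312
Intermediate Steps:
k = 32 (k = 8*4 = 32)
k*l = 32*(-1291) = -41312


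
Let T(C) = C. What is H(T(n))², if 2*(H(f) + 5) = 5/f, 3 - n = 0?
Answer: 625/36 ≈ 17.361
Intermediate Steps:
n = 3 (n = 3 - 1*0 = 3 + 0 = 3)
H(f) = -5 + 5/(2*f) (H(f) = -5 + (5/f)/2 = -5 + 5/(2*f))
H(T(n))² = (-5 + (5/2)/3)² = (-5 + (5/2)*(⅓))² = (-5 + ⅚)² = (-25/6)² = 625/36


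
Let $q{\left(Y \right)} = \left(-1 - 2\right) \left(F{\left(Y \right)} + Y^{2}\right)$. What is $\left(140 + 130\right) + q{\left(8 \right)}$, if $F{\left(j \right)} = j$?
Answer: $54$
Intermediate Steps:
$q{\left(Y \right)} = - 3 Y - 3 Y^{2}$ ($q{\left(Y \right)} = \left(-1 - 2\right) \left(Y + Y^{2}\right) = - 3 \left(Y + Y^{2}\right) = - 3 Y - 3 Y^{2}$)
$\left(140 + 130\right) + q{\left(8 \right)} = \left(140 + 130\right) + 3 \cdot 8 \left(-1 - 8\right) = 270 + 3 \cdot 8 \left(-1 - 8\right) = 270 + 3 \cdot 8 \left(-9\right) = 270 - 216 = 54$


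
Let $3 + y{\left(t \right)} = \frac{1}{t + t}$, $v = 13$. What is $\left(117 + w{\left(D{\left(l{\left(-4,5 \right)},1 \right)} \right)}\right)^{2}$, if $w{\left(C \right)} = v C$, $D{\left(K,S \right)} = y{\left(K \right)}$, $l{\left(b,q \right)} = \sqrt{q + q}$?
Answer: $\frac{243529}{40} + \frac{507 \sqrt{10}}{5} \approx 6408.9$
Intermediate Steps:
$l{\left(b,q \right)} = \sqrt{2} \sqrt{q}$ ($l{\left(b,q \right)} = \sqrt{2 q} = \sqrt{2} \sqrt{q}$)
$y{\left(t \right)} = -3 + \frac{1}{2 t}$ ($y{\left(t \right)} = -3 + \frac{1}{t + t} = -3 + \frac{1}{2 t}$)
$D{\left(K,S \right)} = -3 + \frac{1}{2 K}$
$w{\left(C \right)} = 13 C$
$\left(117 + w{\left(D{\left(l{\left(-4,5 \right)},1 \right)} \right)}\right)^{2} = \left(117 + 13 \left(-3 + \frac{1}{2 \sqrt{2} \sqrt{5}}\right)\right)^{2} = \left(117 + 13 \left(-3 + \frac{1}{2 \sqrt{10}}\right)\right)^{2} = \left(117 + 13 \left(-3 + \frac{\frac{1}{10} \sqrt{10}}{2}\right)\right)^{2} = \left(117 + 13 \left(-3 + \frac{\sqrt{10}}{20}\right)\right)^{2} = \left(117 - \left(39 - \frac{13 \sqrt{10}}{20}\right)\right)^{2} = \left(78 + \frac{13 \sqrt{10}}{20}\right)^{2}$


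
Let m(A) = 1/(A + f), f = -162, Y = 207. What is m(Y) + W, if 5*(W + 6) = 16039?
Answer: 144082/45 ≈ 3201.8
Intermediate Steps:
m(A) = 1/(-162 + A) (m(A) = 1/(A - 162) = 1/(-162 + A))
W = 16009/5 (W = -6 + (1/5)*16039 = -6 + 16039/5 = 16009/5 ≈ 3201.8)
m(Y) + W = 1/(-162 + 207) + 16009/5 = 1/45 + 16009/5 = 144082/45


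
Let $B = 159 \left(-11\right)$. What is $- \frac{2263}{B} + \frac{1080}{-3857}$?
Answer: $\frac{6839471}{6745893} \approx 1.0139$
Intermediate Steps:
$B = -1749$
$- \frac{2263}{B} + \frac{1080}{-3857} = - \frac{2263}{-1749} + \frac{1080}{-3857} = \left(-2263\right) \left(- \frac{1}{1749}\right) + 1080 \left(- \frac{1}{3857}\right) = \frac{2263}{1749} - \frac{1080}{3857} = \frac{6839471}{6745893}$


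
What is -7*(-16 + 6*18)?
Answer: -644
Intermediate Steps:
-7*(-16 + 6*18) = -7*(-16 + 108) = -7*92 = -644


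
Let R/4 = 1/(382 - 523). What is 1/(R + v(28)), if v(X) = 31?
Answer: 141/4367 ≈ 0.032288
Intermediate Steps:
R = -4/141 (R = 4/(382 - 523) = 4/(-141) = 4*(-1/141) = -4/141 ≈ -0.028369)
1/(R + v(28)) = 1/(-4/141 + 31) = 1/(4367/141) = 141/4367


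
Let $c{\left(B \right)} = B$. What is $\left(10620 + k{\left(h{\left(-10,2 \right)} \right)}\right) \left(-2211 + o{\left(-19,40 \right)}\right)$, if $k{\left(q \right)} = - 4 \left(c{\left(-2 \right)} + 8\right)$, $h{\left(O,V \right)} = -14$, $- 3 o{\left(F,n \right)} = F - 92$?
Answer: $-23035704$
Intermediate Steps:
$o{\left(F,n \right)} = \frac{92}{3} - \frac{F}{3}$ ($o{\left(F,n \right)} = - \frac{F - 92}{3} = - \frac{-92 + F}{3} = \frac{92}{3} - \frac{F}{3}$)
$k{\left(q \right)} = -24$ ($k{\left(q \right)} = - 4 \left(-2 + 8\right) = \left(-4\right) 6 = -24$)
$\left(10620 + k{\left(h{\left(-10,2 \right)} \right)}\right) \left(-2211 + o{\left(-19,40 \right)}\right) = \left(10620 - 24\right) \left(-2211 + \left(\frac{92}{3} - - \frac{19}{3}\right)\right) = 10596 \left(-2211 + \left(\frac{92}{3} + \frac{19}{3}\right)\right) = 10596 \left(-2211 + 37\right) = 10596 \left(-2174\right) = -23035704$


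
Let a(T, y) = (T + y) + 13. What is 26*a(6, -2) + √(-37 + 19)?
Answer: 442 + 3*I*√2 ≈ 442.0 + 4.2426*I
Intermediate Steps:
a(T, y) = 13 + T + y
26*a(6, -2) + √(-37 + 19) = 26*(13 + 6 - 2) + √(-37 + 19) = 26*17 + √(-18) = 442 + 3*I*√2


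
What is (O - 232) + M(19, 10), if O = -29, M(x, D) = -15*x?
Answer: -546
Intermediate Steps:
(O - 232) + M(19, 10) = (-29 - 232) - 15*19 = -261 - 285 = -546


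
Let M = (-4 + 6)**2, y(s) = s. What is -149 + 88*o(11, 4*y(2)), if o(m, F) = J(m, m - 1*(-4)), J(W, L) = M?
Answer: 203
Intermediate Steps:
M = 4 (M = 2**2 = 4)
J(W, L) = 4
o(m, F) = 4
-149 + 88*o(11, 4*y(2)) = -149 + 88*4 = -149 + 352 = 203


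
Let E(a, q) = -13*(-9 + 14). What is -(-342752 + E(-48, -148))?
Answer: 342817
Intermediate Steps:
E(a, q) = -65 (E(a, q) = -13*5 = -65)
-(-342752 + E(-48, -148)) = -(-342752 - 65) = -1*(-342817) = 342817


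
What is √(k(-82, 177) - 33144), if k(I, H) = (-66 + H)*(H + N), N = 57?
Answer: I*√7170 ≈ 84.676*I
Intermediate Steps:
k(I, H) = (-66 + H)*(57 + H) (k(I, H) = (-66 + H)*(H + 57) = (-66 + H)*(57 + H))
√(k(-82, 177) - 33144) = √((-3762 + 177² - 9*177) - 33144) = √((-3762 + 31329 - 1593) - 33144) = √(25974 - 33144) = √(-7170) = I*√7170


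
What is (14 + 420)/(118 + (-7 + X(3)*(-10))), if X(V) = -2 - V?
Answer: 62/23 ≈ 2.6957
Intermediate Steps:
(14 + 420)/(118 + (-7 + X(3)*(-10))) = (14 + 420)/(118 + (-7 + (-2 - 1*3)*(-10))) = 434/(118 + (-7 + (-2 - 3)*(-10))) = 434/(118 + (-7 - 5*(-10))) = 434/(118 + (-7 + 50)) = 434/(118 + 43) = 434/161 = 434*(1/161) = 62/23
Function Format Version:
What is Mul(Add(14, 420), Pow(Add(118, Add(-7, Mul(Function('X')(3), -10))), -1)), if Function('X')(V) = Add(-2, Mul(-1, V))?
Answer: Rational(62, 23) ≈ 2.6957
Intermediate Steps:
Mul(Add(14, 420), Pow(Add(118, Add(-7, Mul(Function('X')(3), -10))), -1)) = Mul(Add(14, 420), Pow(Add(118, Add(-7, Mul(Add(-2, Mul(-1, 3)), -10))), -1)) = Mul(434, Pow(Add(118, Add(-7, Mul(Add(-2, -3), -10))), -1)) = Mul(434, Pow(Add(118, Add(-7, Mul(-5, -10))), -1)) = Mul(434, Pow(Add(118, Add(-7, 50)), -1)) = Mul(434, Pow(Add(118, 43), -1)) = Mul(434, Pow(161, -1)) = Mul(434, Rational(1, 161)) = Rational(62, 23)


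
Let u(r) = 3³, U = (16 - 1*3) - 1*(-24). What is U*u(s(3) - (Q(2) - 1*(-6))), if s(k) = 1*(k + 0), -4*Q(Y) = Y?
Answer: 999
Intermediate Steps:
Q(Y) = -Y/4
s(k) = k (s(k) = 1*k = k)
U = 37 (U = (16 - 3) + 24 = 13 + 24 = 37)
u(r) = 27
U*u(s(3) - (Q(2) - 1*(-6))) = 37*27 = 999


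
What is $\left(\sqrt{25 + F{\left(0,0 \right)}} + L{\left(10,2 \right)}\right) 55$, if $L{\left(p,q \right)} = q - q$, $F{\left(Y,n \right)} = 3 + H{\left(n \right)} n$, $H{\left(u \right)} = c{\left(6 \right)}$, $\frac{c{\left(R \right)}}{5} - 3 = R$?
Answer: $110 \sqrt{7} \approx 291.03$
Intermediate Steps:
$c{\left(R \right)} = 15 + 5 R$
$H{\left(u \right)} = 45$ ($H{\left(u \right)} = 15 + 5 \cdot 6 = 15 + 30 = 45$)
$F{\left(Y,n \right)} = 3 + 45 n$
$L{\left(p,q \right)} = 0$
$\left(\sqrt{25 + F{\left(0,0 \right)}} + L{\left(10,2 \right)}\right) 55 = \left(\sqrt{25 + \left(3 + 45 \cdot 0\right)} + 0\right) 55 = \left(\sqrt{25 + \left(3 + 0\right)} + 0\right) 55 = \left(\sqrt{25 + 3} + 0\right) 55 = \left(\sqrt{28} + 0\right) 55 = \left(2 \sqrt{7} + 0\right) 55 = 2 \sqrt{7} \cdot 55 = 110 \sqrt{7}$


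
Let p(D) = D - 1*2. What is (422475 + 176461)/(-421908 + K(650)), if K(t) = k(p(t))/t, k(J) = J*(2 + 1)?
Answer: -24331775/17139891 ≈ -1.4196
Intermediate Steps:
p(D) = -2 + D (p(D) = D - 2 = -2 + D)
k(J) = 3*J (k(J) = J*3 = 3*J)
K(t) = (-6 + 3*t)/t (K(t) = (3*(-2 + t))/t = (-6 + 3*t)/t)
(422475 + 176461)/(-421908 + K(650)) = (422475 + 176461)/(-421908 + (3 - 6/650)) = 598936/(-421908 + (3 - 6*1/650)) = 598936/(-421908 + (3 - 3/325)) = 598936/(-421908 + 972/325) = 598936/(-137119128/325) = 598936*(-325/137119128) = -24331775/17139891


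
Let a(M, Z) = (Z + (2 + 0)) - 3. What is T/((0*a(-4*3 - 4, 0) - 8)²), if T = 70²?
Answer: 1225/16 ≈ 76.563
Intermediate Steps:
a(M, Z) = -1 + Z (a(M, Z) = (Z + 2) - 3 = (2 + Z) - 3 = -1 + Z)
T = 4900
T/((0*a(-4*3 - 4, 0) - 8)²) = 4900/((0*(-1 + 0) - 8)²) = 4900/((0*(-1) - 8)²) = 4900/((0 - 8)²) = 4900/((-8)²) = 4900/64 = 4900*(1/64) = 1225/16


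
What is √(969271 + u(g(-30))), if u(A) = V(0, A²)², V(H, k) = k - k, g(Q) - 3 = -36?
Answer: √969271 ≈ 984.52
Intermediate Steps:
g(Q) = -33 (g(Q) = 3 - 36 = -33)
V(H, k) = 0
u(A) = 0 (u(A) = 0² = 0)
√(969271 + u(g(-30))) = √(969271 + 0) = √969271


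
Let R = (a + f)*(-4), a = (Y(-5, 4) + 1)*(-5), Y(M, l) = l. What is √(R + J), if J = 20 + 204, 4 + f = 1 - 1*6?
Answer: 6*√10 ≈ 18.974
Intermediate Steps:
f = -9 (f = -4 + (1 - 1*6) = -4 + (1 - 6) = -4 - 5 = -9)
J = 224
a = -25 (a = (4 + 1)*(-5) = 5*(-5) = -25)
R = 136 (R = (-25 - 9)*(-4) = -34*(-4) = 136)
√(R + J) = √(136 + 224) = √360 = 6*√10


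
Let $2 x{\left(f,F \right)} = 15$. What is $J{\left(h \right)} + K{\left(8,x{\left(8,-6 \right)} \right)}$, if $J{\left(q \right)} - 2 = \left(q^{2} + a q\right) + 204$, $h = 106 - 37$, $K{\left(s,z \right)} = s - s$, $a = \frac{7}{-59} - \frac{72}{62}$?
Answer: $\frac{8923114}{1829} \approx 4878.7$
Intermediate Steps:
$x{\left(f,F \right)} = \frac{15}{2}$ ($x{\left(f,F \right)} = \frac{1}{2} \cdot 15 = \frac{15}{2}$)
$a = - \frac{2341}{1829}$ ($a = 7 \left(- \frac{1}{59}\right) - \frac{36}{31} = - \frac{7}{59} - \frac{36}{31} = - \frac{2341}{1829} \approx -1.2799$)
$K{\left(s,z \right)} = 0$
$h = 69$
$J{\left(q \right)} = 206 + q^{2} - \frac{2341 q}{1829}$ ($J{\left(q \right)} = 2 + \left(\left(q^{2} - \frac{2341 q}{1829}\right) + 204\right) = 2 + \left(204 + q^{2} - \frac{2341 q}{1829}\right) = 206 + q^{2} - \frac{2341 q}{1829}$)
$J{\left(h \right)} + K{\left(8,x{\left(8,-6 \right)} \right)} = \left(206 + 69^{2} - \frac{161529}{1829}\right) + 0 = \left(206 + 4761 - \frac{161529}{1829}\right) + 0 = \frac{8923114}{1829} + 0 = \frac{8923114}{1829}$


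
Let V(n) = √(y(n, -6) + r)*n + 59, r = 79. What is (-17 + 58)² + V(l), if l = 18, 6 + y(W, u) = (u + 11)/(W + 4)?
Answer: 1740 + 27*√3938/11 ≈ 1894.0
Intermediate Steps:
y(W, u) = -6 + (11 + u)/(4 + W) (y(W, u) = -6 + (u + 11)/(W + 4) = -6 + (11 + u)/(4 + W))
V(n) = 59 + n*√(79 + (-19 - 6*n)/(4 + n)) (V(n) = √((-13 - 6 - 6*n)/(4 + n) + 79)*n + 59 = √((-19 - 6*n)/(4 + n) + 79)*n + 59 = √(79 + (-19 - 6*n)/(4 + n))*n + 59 = n*√(79 + (-19 - 6*n)/(4 + n)) + 59 = 59 + n*√(79 + (-19 - 6*n)/(4 + n)))
(-17 + 58)² + V(l) = (-17 + 58)² + (59 + 18*√((297 + 73*18)/(4 + 18))) = 41² + (59 + 18*√((297 + 1314)/22)) = 1681 + (59 + 18*√((1/22)*1611)) = 1681 + (59 + 18*√(1611/22)) = 1681 + (59 + 18*(3*√3938/22)) = 1681 + (59 + 27*√3938/11) = 1740 + 27*√3938/11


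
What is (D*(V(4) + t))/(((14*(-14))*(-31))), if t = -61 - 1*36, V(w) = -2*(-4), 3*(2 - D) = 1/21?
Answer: -11125/382788 ≈ -0.029063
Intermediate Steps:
D = 125/63 (D = 2 - ⅓/21 = 2 - ⅓*1/21 = 2 - 1/63 = 125/63 ≈ 1.9841)
V(w) = 8
t = -97 (t = -61 - 36 = -97)
(D*(V(4) + t))/(((14*(-14))*(-31))) = (125*(8 - 97)/63)/(((14*(-14))*(-31))) = ((125/63)*(-89))/((-196*(-31))) = -11125/63/6076 = -11125/63*1/6076 = -11125/382788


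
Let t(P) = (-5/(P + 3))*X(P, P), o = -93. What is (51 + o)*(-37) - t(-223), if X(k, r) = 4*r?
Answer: 17317/11 ≈ 1574.3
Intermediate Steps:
t(P) = -20*P/(3 + P) (t(P) = (-5/(P + 3))*(4*P) = (-5/(3 + P))*(4*P) = -20*P/(3 + P))
(51 + o)*(-37) - t(-223) = (51 - 93)*(-37) - (-20)*(-223)/(3 - 223) = -42*(-37) - (-20)*(-223)/(-220) = 1554 - (-20)*(-223)*(-1)/220 = 1554 - 1*(-223/11) = 1554 + 223/11 = 17317/11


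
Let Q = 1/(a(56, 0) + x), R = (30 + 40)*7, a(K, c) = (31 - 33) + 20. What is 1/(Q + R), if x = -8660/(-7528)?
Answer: 36041/17661972 ≈ 0.0020406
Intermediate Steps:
a(K, c) = 18 (a(K, c) = -2 + 20 = 18)
x = 2165/1882 (x = -8660*(-1/7528) = 2165/1882 ≈ 1.1504)
R = 490 (R = 70*7 = 490)
Q = 1882/36041 (Q = 1/(18 + 2165/1882) = 1/(36041/1882) = 1882/36041 ≈ 0.052218)
1/(Q + R) = 1/(1882/36041 + 490) = 1/(17661972/36041) = 36041/17661972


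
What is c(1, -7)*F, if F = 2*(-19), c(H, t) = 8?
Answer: -304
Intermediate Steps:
F = -38
c(1, -7)*F = 8*(-38) = -304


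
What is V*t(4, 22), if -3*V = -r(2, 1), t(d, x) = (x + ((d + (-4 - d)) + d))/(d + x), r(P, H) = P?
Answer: 22/39 ≈ 0.56410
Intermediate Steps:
t(d, x) = (-4 + d + x)/(d + x) (t(d, x) = (x + (-4 + d))/(d + x) = (-4 + d + x)/(d + x))
V = ⅔ (V = -(-1)*2/3 = -⅓*(-2) = ⅔ ≈ 0.66667)
V*t(4, 22) = 2*((-4 + 4 + 22)/(4 + 22))/3 = 2*(22/26)/3 = 2*((1/26)*22)/3 = (⅔)*(11/13) = 22/39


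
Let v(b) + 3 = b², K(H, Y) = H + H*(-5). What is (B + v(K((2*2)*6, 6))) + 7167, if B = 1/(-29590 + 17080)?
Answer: 204913799/12510 ≈ 16380.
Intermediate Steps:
K(H, Y) = -4*H (K(H, Y) = H - 5*H = -4*H)
B = -1/12510 (B = 1/(-12510) = -1/12510 ≈ -7.9936e-5)
v(b) = -3 + b²
(B + v(K((2*2)*6, 6))) + 7167 = (-1/12510 + (-3 + (-4*2*2*6)²)) + 7167 = (-1/12510 + (-3 + (-16*6)²)) + 7167 = (-1/12510 + (-3 + (-4*24)²)) + 7167 = (-1/12510 + (-3 + (-96)²)) + 7167 = (-1/12510 + (-3 + 9216)) + 7167 = (-1/12510 + 9213) + 7167 = 115254629/12510 + 7167 = 204913799/12510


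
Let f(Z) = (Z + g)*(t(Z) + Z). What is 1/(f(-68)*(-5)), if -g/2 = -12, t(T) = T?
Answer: -1/29920 ≈ -3.3422e-5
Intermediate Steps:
g = 24 (g = -2*(-12) = 24)
f(Z) = 2*Z*(24 + Z) (f(Z) = (Z + 24)*(Z + Z) = (24 + Z)*(2*Z) = 2*Z*(24 + Z))
1/(f(-68)*(-5)) = 1/((2*(-68)*(24 - 68))*(-5)) = 1/((2*(-68)*(-44))*(-5)) = 1/(5984*(-5)) = 1/(-29920) = -1/29920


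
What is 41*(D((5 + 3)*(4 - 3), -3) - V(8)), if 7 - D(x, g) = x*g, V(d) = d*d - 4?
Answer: -1189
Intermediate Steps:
V(d) = -4 + d² (V(d) = d² - 4 = -4 + d²)
D(x, g) = 7 - g*x (D(x, g) = 7 - x*g = 7 - g*x)
41*(D((5 + 3)*(4 - 3), -3) - V(8)) = 41*((7 - 1*(-3)*(5 + 3)*(4 - 3)) - (-4 + 8²)) = 41*((7 - 1*(-3)*8*1) - (-4 + 64)) = 41*((7 - 1*(-3)*8) - 1*60) = 41*((7 + 24) - 60) = 41*(31 - 60) = 41*(-29) = -1189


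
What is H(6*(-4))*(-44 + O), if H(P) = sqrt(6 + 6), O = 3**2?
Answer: -70*sqrt(3) ≈ -121.24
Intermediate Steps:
O = 9
H(P) = 2*sqrt(3) (H(P) = sqrt(12) = 2*sqrt(3))
H(6*(-4))*(-44 + O) = (2*sqrt(3))*(-44 + 9) = (2*sqrt(3))*(-35) = -70*sqrt(3)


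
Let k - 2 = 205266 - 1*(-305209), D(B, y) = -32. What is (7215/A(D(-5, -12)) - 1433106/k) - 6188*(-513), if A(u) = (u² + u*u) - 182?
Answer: 335979766824463/105838898 ≈ 3.1744e+6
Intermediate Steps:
k = 510477 (k = 2 + (205266 - 1*(-305209)) = 2 + (205266 + 305209) = 2 + 510475 = 510477)
A(u) = -182 + 2*u² (A(u) = (u² + u²) - 182 = 2*u² - 182 = -182 + 2*u²)
(7215/A(D(-5, -12)) - 1433106/k) - 6188*(-513) = (7215/(-182 + 2*(-32)²) - 1433106/510477) - 6188*(-513) = (7215/(-182 + 2*1024) - 1433106*1/510477) + 3174444 = (7215/(-182 + 2048) - 477702/170159) + 3174444 = (7215/1866 - 477702/170159) + 3174444 = (7215*(1/1866) - 477702/170159) + 3174444 = (2405/622 - 477702/170159) + 3174444 = 112101751/105838898 + 3174444 = 335979766824463/105838898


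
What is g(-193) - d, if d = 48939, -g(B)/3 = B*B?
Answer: -160686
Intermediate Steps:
g(B) = -3*B² (g(B) = -3*B*B = -3*B²)
g(-193) - d = -3*(-193)² - 1*48939 = -3*37249 - 48939 = -111747 - 48939 = -160686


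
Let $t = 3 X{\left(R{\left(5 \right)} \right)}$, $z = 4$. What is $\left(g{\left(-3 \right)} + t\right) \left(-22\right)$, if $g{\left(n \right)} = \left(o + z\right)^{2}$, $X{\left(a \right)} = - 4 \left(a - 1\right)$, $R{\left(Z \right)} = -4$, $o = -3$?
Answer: $-1342$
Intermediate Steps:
$X{\left(a \right)} = 4 - 4 a$ ($X{\left(a \right)} = - 4 \left(-1 + a\right) = 4 - 4 a$)
$g{\left(n \right)} = 1$ ($g{\left(n \right)} = \left(-3 + 4\right)^{2} = 1^{2} = 1$)
$t = 60$ ($t = 3 \left(4 - -16\right) = 3 \left(4 + 16\right) = 3 \cdot 20 = 60$)
$\left(g{\left(-3 \right)} + t\right) \left(-22\right) = \left(1 + 60\right) \left(-22\right) = 61 \left(-22\right) = -1342$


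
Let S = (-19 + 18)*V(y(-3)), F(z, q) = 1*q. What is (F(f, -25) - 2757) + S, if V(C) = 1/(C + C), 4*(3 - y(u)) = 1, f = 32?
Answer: -30604/11 ≈ -2782.2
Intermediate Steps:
y(u) = 11/4 (y(u) = 3 - 1/4*1 = 3 - 1/4 = 11/4)
V(C) = 1/(2*C)
F(z, q) = q
S = -2/11 (S = (-19 + 18)*(1/(2*(11/4))) = -4/(2*11) = -1*2/11 = -2/11 ≈ -0.18182)
(F(f, -25) - 2757) + S = (-25 - 2757) - 2/11 = -2782 - 2/11 = -30604/11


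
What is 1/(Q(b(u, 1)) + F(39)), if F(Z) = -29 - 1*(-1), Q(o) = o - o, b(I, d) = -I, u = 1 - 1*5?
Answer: -1/28 ≈ -0.035714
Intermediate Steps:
u = -4 (u = 1 - 5 = -4)
Q(o) = 0
F(Z) = -28 (F(Z) = -29 + 1 = -28)
1/(Q(b(u, 1)) + F(39)) = 1/(0 - 28) = 1/(-28) = -1/28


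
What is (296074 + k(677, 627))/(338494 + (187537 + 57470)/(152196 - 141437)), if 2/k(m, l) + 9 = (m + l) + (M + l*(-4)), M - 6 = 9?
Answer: 272584375525/311659867121 ≈ 0.87462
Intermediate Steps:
M = 15 (M = 6 + 9 = 15)
k(m, l) = 2/(6 + m - 3*l) (k(m, l) = 2/(-9 + ((m + l) + (15 + l*(-4)))) = 2/(-9 + ((l + m) + (15 - 4*l))) = 2/(-9 + (15 + m - 3*l)) = 2/(6 + m - 3*l))
(296074 + k(677, 627))/(338494 + (187537 + 57470)/(152196 - 141437)) = (296074 + 2/(6 + 677 - 3*627))/(338494 + (187537 + 57470)/(152196 - 141437)) = (296074 + 2/(6 + 677 - 1881))/(338494 + 245007/10759) = (296074 + 2/(-1198))/(338494 + 245007*(1/10759)) = (296074 + 2*(-1/1198))/(338494 + 35001/1537) = (296074 - 1/599)/(520300279/1537) = (177348325/599)*(1537/520300279) = 272584375525/311659867121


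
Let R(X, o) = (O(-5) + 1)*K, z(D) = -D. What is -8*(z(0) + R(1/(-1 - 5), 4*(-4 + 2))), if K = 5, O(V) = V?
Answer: 160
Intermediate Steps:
R(X, o) = -20 (R(X, o) = (-5 + 1)*5 = -4*5 = -20)
-8*(z(0) + R(1/(-1 - 5), 4*(-4 + 2))) = -8*(-1*0 - 20) = -8*(0 - 20) = -8*(-20) = 160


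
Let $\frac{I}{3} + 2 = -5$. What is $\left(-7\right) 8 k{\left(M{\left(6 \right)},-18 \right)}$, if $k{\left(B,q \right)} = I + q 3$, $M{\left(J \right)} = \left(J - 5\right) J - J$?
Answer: $4200$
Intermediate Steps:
$I = -21$ ($I = -6 + 3 \left(-5\right) = -6 - 15 = -21$)
$M{\left(J \right)} = - J + J \left(-5 + J\right)$ ($M{\left(J \right)} = \left(-5 + J\right) J - J = J \left(-5 + J\right) - J = - J + J \left(-5 + J\right)$)
$k{\left(B,q \right)} = -21 + 3 q$ ($k{\left(B,q \right)} = -21 + q 3 = -21 + 3 q$)
$\left(-7\right) 8 k{\left(M{\left(6 \right)},-18 \right)} = \left(-7\right) 8 \left(-21 + 3 \left(-18\right)\right) = - 56 \left(-21 - 54\right) = \left(-56\right) \left(-75\right) = 4200$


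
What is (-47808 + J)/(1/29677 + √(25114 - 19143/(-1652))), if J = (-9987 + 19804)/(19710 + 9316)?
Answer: 576544358226298/8992313724000151449 - 20714415156273421*√17142585523/8992313724000151449 ≈ -301.61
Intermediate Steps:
J = 9817/29026 ≈ 0.33821
(-47808 + J)/(1/29677 + √(25114 - 19143/(-1652))) = (-47808 + 9817/29026)/(1/29677 + √(25114 - 19143/(-1652))) = -1387665191/(29026*(1/29677 + √(25114 - 19143*(-1/1652)))) = -1387665191/(29026*(1/29677 + √(25114 + 19143/1652))) = -1387665191/(29026*(1/29677 + √(41507471/1652))) = -1387665191/(29026*(1/29677 + √17142585523/826))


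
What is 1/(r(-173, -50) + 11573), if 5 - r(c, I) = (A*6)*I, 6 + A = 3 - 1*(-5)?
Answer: 1/12178 ≈ 8.2115e-5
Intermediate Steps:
A = 2 (A = -6 + (3 - 1*(-5)) = -6 + (3 + 5) = -6 + 8 = 2)
r(c, I) = 5 - 12*I (r(c, I) = 5 - 2*6*I = 5 - 12*I)
1/(r(-173, -50) + 11573) = 1/((5 - 12*(-50)) + 11573) = 1/((5 + 600) + 11573) = 1/(605 + 11573) = 1/12178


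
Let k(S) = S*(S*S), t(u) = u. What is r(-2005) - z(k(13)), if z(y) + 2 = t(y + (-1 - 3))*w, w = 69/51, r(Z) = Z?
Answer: -4970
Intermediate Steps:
k(S) = S³ (k(S) = S*S² = S³)
w = 23/17 (w = 69*(1/51) = 23/17 ≈ 1.3529)
z(y) = -126/17 + 23*y/17 (z(y) = -2 + (y + (-1 - 3))*(23/17) = -2 + (y - 4)*(23/17) = -2 + (-4 + y)*(23/17) = -2 + (-92/17 + 23*y/17) = -126/17 + 23*y/17)
r(-2005) - z(k(13)) = -2005 - (-126/17 + (23/17)*13³) = -2005 - (-126/17 + (23/17)*2197) = -2005 - (-126/17 + 50531/17) = -2005 - 1*2965 = -2005 - 2965 = -4970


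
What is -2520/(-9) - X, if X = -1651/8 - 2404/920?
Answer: 449869/920 ≈ 488.99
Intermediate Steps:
X = -192269/920 (X = -1651*1/8 - 2404*1/920 = -1651/8 - 601/230 = -192269/920 ≈ -208.99)
-2520/(-9) - X = -2520/(-9) - 1*(-192269/920) = -2520*(-1/9) + 192269/920 = 280 + 192269/920 = 449869/920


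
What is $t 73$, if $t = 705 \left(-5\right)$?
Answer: $-257325$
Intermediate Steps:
$t = -3525$
$t 73 = \left(-3525\right) 73 = -257325$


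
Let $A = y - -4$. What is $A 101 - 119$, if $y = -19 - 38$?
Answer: $-5472$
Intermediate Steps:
$y = -57$ ($y = -19 - 38 = -57$)
$A = -53$ ($A = -57 - -4 = -57 + \left(-1 + 5\right) = -57 + 4 = -53$)
$A 101 - 119 = \left(-53\right) 101 - 119 = -5353 - 119 = -5472$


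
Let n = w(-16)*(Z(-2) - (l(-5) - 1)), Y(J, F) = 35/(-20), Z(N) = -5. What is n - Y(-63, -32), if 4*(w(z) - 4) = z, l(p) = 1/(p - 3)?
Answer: 7/4 ≈ 1.7500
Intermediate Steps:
l(p) = 1/(-3 + p)
Y(J, F) = -7/4 (Y(J, F) = 35*(-1/20) = -7/4)
w(z) = 4 + z/4
n = 0 (n = (4 + (1/4)*(-16))*(-5 - (1/(-3 - 5) - 1)) = (4 - 4)*(-5 - (1/(-8) - 1)) = 0*(-5 - (-1/8 - 1)) = 0*(-5 - 1*(-9/8)) = 0*(-5 + 9/8) = 0*(-31/8) = 0)
n - Y(-63, -32) = 0 - 1*(-7/4) = 0 + 7/4 = 7/4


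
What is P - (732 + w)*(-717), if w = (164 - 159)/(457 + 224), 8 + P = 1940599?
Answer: 559654940/227 ≈ 2.4654e+6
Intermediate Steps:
P = 1940591 (P = -8 + 1940599 = 1940591)
w = 5/681 ≈ 0.0073421
P - (732 + w)*(-717) = 1940591 - (732 + 5/681)*(-717) = 1940591 - 498497*(-717)/681 = 1940591 - 1*(-119140783/227) = 1940591 + 119140783/227 = 559654940/227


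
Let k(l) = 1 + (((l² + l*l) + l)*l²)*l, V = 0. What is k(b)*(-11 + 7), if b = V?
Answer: -4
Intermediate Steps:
b = 0
k(l) = 1 + l³*(l + 2*l²) (k(l) = 1 + (((l² + l²) + l)*l²)*l = 1 + ((2*l² + l)*l²)*l = 1 + ((l + 2*l²)*l²)*l = 1 + (l²*(l + 2*l²))*l = 1 + l³*(l + 2*l²))
k(b)*(-11 + 7) = (1 + 0⁴ + 2*0⁵)*(-11 + 7) = (1 + 0 + 2*0)*(-4) = (1 + 0 + 0)*(-4) = 1*(-4) = -4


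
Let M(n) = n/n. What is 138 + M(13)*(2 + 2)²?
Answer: 154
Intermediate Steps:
M(n) = 1
138 + M(13)*(2 + 2)² = 138 + 1*(2 + 2)² = 138 + 1*4² = 138 + 1*16 = 138 + 16 = 154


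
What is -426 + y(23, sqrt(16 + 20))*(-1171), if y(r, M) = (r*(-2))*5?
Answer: 268904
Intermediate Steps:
y(r, M) = -10*r (y(r, M) = -2*r*5 = -10*r)
-426 + y(23, sqrt(16 + 20))*(-1171) = -426 - 10*23*(-1171) = -426 - 230*(-1171) = -426 + 269330 = 268904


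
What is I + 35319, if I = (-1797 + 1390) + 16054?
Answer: 50966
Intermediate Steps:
I = 15647 (I = -407 + 16054 = 15647)
I + 35319 = 15647 + 35319 = 50966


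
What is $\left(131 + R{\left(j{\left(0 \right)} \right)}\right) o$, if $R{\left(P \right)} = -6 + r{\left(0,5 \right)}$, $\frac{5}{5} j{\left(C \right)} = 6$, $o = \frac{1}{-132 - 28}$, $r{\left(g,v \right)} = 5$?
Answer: $- \frac{13}{16} \approx -0.8125$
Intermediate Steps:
$o = - \frac{1}{160}$ ($o = \frac{1}{-160} = - \frac{1}{160} \approx -0.00625$)
$j{\left(C \right)} = 6$
$R{\left(P \right)} = -1$ ($R{\left(P \right)} = -6 + 5 = -1$)
$\left(131 + R{\left(j{\left(0 \right)} \right)}\right) o = \left(131 - 1\right) \left(- \frac{1}{160}\right) = 130 \left(- \frac{1}{160}\right) = - \frac{13}{16}$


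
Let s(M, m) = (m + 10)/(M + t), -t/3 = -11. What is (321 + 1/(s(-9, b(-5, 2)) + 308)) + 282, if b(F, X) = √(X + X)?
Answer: 372053/617 ≈ 603.00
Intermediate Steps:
t = 33 (t = -3*(-11) = 33)
b(F, X) = √2*√X (b(F, X) = √(2*X) = √2*√X)
s(M, m) = (10 + m)/(33 + M) (s(M, m) = (m + 10)/(M + 33) = (10 + m)/(33 + M))
(321 + 1/(s(-9, b(-5, 2)) + 308)) + 282 = (321 + 1/((10 + √2*√2)/(33 - 9) + 308)) + 282 = (321 + 1/((10 + 2)/24 + 308)) + 282 = (321 + 1/((1/24)*12 + 308)) + 282 = (321 + 1/(½ + 308)) + 282 = (321 + 1/(617/2)) + 282 = (321 + 2/617) + 282 = 198059/617 + 282 = 372053/617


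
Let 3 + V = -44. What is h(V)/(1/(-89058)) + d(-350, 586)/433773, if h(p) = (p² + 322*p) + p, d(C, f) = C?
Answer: 501120759078298/433773 ≈ 1.1553e+9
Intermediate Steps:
V = -47 (V = -3 - 44 = -47)
h(p) = p² + 323*p
h(V)/(1/(-89058)) + d(-350, 586)/433773 = (-47*(323 - 47))/(1/(-89058)) - 350/433773 = (-47*276)/(-1/89058) - 350*1/433773 = -12972*(-89058) - 350/433773 = 1155260376 - 350/433773 = 501120759078298/433773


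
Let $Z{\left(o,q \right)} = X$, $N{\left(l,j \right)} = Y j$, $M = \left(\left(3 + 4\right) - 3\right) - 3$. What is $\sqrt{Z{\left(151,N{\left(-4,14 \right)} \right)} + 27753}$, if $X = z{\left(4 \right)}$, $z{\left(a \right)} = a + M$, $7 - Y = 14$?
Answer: $\sqrt{27758} \approx 166.61$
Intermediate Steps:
$Y = -7$ ($Y = 7 - 14 = -7$)
$M = 1$ ($M = \left(7 - 3\right) - 3 = 4 - 3 = 1$)
$z{\left(a \right)} = 1 + a$ ($z{\left(a \right)} = a + 1 = 1 + a$)
$X = 5$ ($X = 1 + 4 = 5$)
$N{\left(l,j \right)} = - 7 j$
$Z{\left(o,q \right)} = 5$
$\sqrt{Z{\left(151,N{\left(-4,14 \right)} \right)} + 27753} = \sqrt{5 + 27753} = \sqrt{27758}$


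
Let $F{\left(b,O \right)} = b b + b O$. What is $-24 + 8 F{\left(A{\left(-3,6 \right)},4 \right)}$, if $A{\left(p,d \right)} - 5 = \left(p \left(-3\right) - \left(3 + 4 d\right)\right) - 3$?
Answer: $1512$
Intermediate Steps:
$A{\left(p,d \right)} = -1 - 4 d - 3 p$ ($A{\left(p,d \right)} = 5 - \left(6 + 4 d - p \left(-3\right)\right) = 5 - \left(6 + 3 p + 4 d\right) = -1 - 4 d - 3 p$)
$F{\left(b,O \right)} = b^{2} + O b$
$-24 + 8 F{\left(A{\left(-3,6 \right)},4 \right)} = -24 + 8 \left(-1 - 24 - -9\right) \left(4 - 16\right) = -24 + 8 \left(-1 - 24 + 9\right) \left(4 - 16\right) = -24 + 8 \left(- 16 \left(4 - 16\right)\right) = -24 + 8 \left(\left(-16\right) \left(-12\right)\right) = -24 + 8 \cdot 192 = -24 + 1536 = 1512$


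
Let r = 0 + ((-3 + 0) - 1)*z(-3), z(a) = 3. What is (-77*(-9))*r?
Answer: -8316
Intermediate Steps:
r = -12 (r = 0 + ((-3 + 0) - 1)*3 = 0 + (-3 - 1)*3 = 0 - 4*3 = 0 - 12 = -12)
(-77*(-9))*r = -77*(-9)*(-12) = 693*(-12) = -8316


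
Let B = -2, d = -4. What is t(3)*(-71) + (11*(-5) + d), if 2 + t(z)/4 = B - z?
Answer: 1929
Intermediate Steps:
t(z) = -16 - 4*z (t(z) = -8 + 4*(-2 - z) = -8 + (-8 - 4*z) = -16 - 4*z)
t(3)*(-71) + (11*(-5) + d) = (-16 - 4*3)*(-71) + (11*(-5) - 4) = (-16 - 12)*(-71) + (-55 - 4) = -28*(-71) - 59 = 1988 - 59 = 1929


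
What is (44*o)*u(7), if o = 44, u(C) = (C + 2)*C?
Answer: 121968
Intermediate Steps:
u(C) = C*(2 + C) (u(C) = (2 + C)*C = C*(2 + C))
(44*o)*u(7) = (44*44)*(7*(2 + 7)) = 1936*(7*9) = 1936*63 = 121968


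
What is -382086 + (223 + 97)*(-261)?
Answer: -465606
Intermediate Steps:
-382086 + (223 + 97)*(-261) = -382086 + 320*(-261) = -382086 - 83520 = -465606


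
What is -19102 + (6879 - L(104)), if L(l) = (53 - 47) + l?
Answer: -12333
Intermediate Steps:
L(l) = 6 + l
-19102 + (6879 - L(104)) = -19102 + (6879 - (6 + 104)) = -19102 + (6879 - 1*110) = -19102 + (6879 - 110) = -19102 + 6769 = -12333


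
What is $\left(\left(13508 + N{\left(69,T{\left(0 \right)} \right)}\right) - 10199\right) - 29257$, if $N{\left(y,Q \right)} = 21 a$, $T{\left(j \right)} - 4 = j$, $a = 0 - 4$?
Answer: $-26032$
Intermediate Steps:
$a = -4$ ($a = 0 - 4 = -4$)
$T{\left(j \right)} = 4 + j$
$N{\left(y,Q \right)} = -84$ ($N{\left(y,Q \right)} = 21 \left(-4\right) = -84$)
$\left(\left(13508 + N{\left(69,T{\left(0 \right)} \right)}\right) - 10199\right) - 29257 = \left(\left(13508 - 84\right) - 10199\right) - 29257 = \left(13424 - 10199\right) - 29257 = 3225 - 29257 = -26032$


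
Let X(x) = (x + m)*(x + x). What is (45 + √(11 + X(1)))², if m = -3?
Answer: (45 + √7)² ≈ 2270.1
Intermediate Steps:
X(x) = 2*x*(-3 + x) (X(x) = (x - 3)*(x + x) = (-3 + x)*(2*x) = 2*x*(-3 + x))
(45 + √(11 + X(1)))² = (45 + √(11 + 2*1*(-3 + 1)))² = (45 + √(11 + 2*1*(-2)))² = (45 + √(11 - 4))² = (45 + √7)²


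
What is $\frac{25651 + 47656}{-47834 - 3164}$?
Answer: $- \frac{73307}{50998} \approx -1.4374$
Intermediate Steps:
$\frac{25651 + 47656}{-47834 - 3164} = \frac{73307}{-50998} = 73307 \left(- \frac{1}{50998}\right) = - \frac{73307}{50998}$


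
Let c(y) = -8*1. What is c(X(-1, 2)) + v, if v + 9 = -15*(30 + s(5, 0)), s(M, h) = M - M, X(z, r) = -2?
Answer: -467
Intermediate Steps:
s(M, h) = 0
c(y) = -8
v = -459 (v = -9 - 15*(30 + 0) = -9 - 15*30 = -9 - 450 = -459)
c(X(-1, 2)) + v = -8 - 459 = -467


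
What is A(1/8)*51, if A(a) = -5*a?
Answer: -255/8 ≈ -31.875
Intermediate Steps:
A(1/8)*51 = -5/8*51 = -255/8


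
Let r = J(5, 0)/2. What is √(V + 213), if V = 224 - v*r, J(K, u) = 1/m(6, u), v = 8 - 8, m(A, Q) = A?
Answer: √437 ≈ 20.905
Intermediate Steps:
v = 0
J(K, u) = ⅙ (J(K, u) = 1/6 = ⅙)
r = 1/12 (r = (⅙)/2 = (⅙)*(½) = 1/12 ≈ 0.083333)
V = 224 (V = 224 - 0/12 = 224 - 1*0 = 224 + 0 = 224)
√(V + 213) = √(224 + 213) = √437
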